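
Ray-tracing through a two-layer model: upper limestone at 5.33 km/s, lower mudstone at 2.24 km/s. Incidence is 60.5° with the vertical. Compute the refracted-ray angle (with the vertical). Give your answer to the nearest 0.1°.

21.5°

Snell's law: sin θ₂ = (V₂/V₁)·sin θ₁ = (2.24/5.33)·sin 60.5° = 0.3658.
θ₂ = sin⁻¹(0.3658) = 21.46° (from vertical).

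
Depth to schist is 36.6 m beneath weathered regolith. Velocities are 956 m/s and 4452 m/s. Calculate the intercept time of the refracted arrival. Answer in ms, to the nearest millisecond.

tᵢ = 2h·√(V₂²−V₁²)/(V₁V₂).
√(V₂²−V₁²) = √(4452²−956²) = 4348.1 m/s.
tᵢ = 2·36.6·4348.1/(956·4452) = 0.07478 s.

75 ms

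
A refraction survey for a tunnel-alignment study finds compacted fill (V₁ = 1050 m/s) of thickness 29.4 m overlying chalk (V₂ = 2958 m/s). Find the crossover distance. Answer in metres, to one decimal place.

85.2 m

x_cross = 2h·√((V₂+V₁)/(V₂−V₁)).
(V₂+V₁)/(V₂−V₁) = (2958+1050)/(2958−1050) = 2.1006; √ = 1.4494.
x_cross = 2·29.4·1.4494 = 85.22 m.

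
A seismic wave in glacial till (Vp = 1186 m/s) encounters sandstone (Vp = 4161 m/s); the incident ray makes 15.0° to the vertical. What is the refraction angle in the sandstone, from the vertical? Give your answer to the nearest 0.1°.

sin θ₁/V₁ = sin θ₂/V₂ ⇒ sin θ₂ = 4161·sin 15.0°/1186 = 4161·0.2588/1186 = 0.9080.
θ₂ = arcsin 0.9080 = 65.24° from the normal.

65.2°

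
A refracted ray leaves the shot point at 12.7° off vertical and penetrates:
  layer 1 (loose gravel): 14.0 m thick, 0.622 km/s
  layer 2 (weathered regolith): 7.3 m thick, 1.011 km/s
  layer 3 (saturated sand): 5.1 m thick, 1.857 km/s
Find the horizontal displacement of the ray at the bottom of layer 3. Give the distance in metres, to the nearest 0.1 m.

Apply Snell's law at each interface; in layer i the horizontal offset is hᵢ·tan θᵢ.
Layer 1: θ = 12.70°; offset = 14.0·tan 12.70° = 3.155 m.
Layer 2: sin θ = 1.011·sin 12.7°/0.622 = 0.3573, θ = 20.94°; offset = 7.3·tan 20.94° = 2.793 m.
Layer 3: sin θ = 1.857·sin 12.7°/0.622 = 0.6564, θ = 41.02°; offset = 5.1·tan 41.02° = 4.437 m.
Total horizontal offset = 10.385 m.

10.4 m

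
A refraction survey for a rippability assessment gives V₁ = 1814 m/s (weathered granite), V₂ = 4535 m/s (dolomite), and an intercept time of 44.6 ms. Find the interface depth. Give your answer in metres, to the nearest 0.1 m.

h = tᵢ·V₁·V₂ / (2·√(V₂²−V₁²)).
√(V₂²−V₁²) = √(4535² − 1814²) = 4156.4 m/s.
h = 0.0446 s × 1814 × 4535 / (2 × 4156.4) = 44.14 m.

44.1 m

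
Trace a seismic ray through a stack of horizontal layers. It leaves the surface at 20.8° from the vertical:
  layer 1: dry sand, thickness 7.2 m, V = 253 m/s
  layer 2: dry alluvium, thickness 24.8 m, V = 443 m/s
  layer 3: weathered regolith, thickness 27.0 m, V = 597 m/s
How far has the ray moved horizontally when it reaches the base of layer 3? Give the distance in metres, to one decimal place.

63.9 m

p = sin θ₁/V₁ = sin 20.8°/253 = 1.4036e-03 s/m is conserved through the stack.
Layer 1: θ = 20.80°; offset = 7.2·tan 20.80° = 2.735 m.
Layer 2: sin θ = p·443 = 0.6218 → θ = 38.45°; offset = 24.8·tan 38.45° = 19.689 m.
Layer 3: sin θ = p·597 = 0.8379 → θ = 56.92°; offset = 27.0·tan 56.92° = 41.455 m.
Summing the layer offsets gives 63.879 m.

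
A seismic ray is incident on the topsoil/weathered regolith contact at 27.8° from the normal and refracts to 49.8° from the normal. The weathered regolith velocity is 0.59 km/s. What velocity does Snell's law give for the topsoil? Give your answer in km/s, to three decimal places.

0.360 km/s

sin 27.8° = 0.4664; sin 49.8° = 0.7638.
V₁ = V₂·(sin θ₁/sin θ₂) = 0.59·(0.4664/0.7638) = 0.360 km/s.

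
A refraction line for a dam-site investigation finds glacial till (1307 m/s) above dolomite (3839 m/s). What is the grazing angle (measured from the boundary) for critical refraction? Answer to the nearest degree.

70°

At critical incidence the refracted ray runs along the interface (θ₂ = 90°), so sin θ_c = V₁/V₂.
θ_c = arcsin(1307/3839) = arcsin 0.3405 = 19.90°.
Measured from the interface: 90° − 19.90° = 70.10°.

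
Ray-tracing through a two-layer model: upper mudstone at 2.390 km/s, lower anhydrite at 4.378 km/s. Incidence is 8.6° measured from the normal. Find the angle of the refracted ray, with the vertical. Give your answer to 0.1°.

15.9°

Snell's law: sin θ₂ = (V₂/V₁)·sin θ₁ = (4.378/2.390)·sin 8.6° = 0.2739.
θ₂ = sin⁻¹(0.2739) = 15.90° (from vertical).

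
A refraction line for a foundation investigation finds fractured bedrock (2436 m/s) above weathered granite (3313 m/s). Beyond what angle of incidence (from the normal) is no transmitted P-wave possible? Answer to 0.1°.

Critical incidence: sin θ_c = V₁/V₂ = 2436/3313 = 0.7353.
θ_c = arcsin 0.7353 = 47.33°.

47.3°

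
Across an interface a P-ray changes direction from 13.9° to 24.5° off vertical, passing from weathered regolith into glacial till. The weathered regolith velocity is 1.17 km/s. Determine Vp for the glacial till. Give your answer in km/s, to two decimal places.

2.02 km/s

sin 13.9° = 0.2402; sin 24.5° = 0.4147.
V₂ = V₁·(sin θ₂/sin θ₁) = 1.17·(0.4147/0.2402) = 2.02 km/s.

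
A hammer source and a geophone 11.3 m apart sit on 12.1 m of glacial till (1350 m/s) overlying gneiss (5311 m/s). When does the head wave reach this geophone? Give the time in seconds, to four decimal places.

0.0195 s

θ_c = arcsin(V₁/V₂) = arcsin(1350/5311) = 14.73°, cos θ_c = 0.9672.
Intercept time tᵢ = 2h cos θ_c / V₁ = 2·12.1·0.9672/1350 = 0.01734 s.
t = x/V₂ + tᵢ = 11.3/5311 + 0.01734 = 0.01946 s.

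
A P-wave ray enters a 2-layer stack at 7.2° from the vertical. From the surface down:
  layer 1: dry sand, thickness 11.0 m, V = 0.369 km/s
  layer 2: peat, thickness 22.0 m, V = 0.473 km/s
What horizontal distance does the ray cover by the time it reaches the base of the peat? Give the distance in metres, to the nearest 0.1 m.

5.0 m

Ray parameter p = sin 7.2° / 0.369 km/s = 3.3966e-01 s/km.
Layer 1: θ = 7.20°; offset = 11.0·tan 7.20° = 1.390 m.
Layer 2: sin θ = p·0.473 = 0.1607 → θ = 9.25°; offset = 22.0·tan 9.25° = 3.581 m.
Total horizontal offset = 4.971 m.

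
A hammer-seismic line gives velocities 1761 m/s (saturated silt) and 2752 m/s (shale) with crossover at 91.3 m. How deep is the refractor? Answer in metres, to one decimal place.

x_cross = 2h·√((V₂+V₁)/(V₂−V₁)) → h = x_cross / (2·√((V₂+V₁)/(V₂−V₁))).
√((V₂+V₁)/(V₂−V₁)) = √((2752+1761)/(2752−1761)) = 2.1340.
h = 91.3 / (2·2.1340) = 21.39 m.

21.4 m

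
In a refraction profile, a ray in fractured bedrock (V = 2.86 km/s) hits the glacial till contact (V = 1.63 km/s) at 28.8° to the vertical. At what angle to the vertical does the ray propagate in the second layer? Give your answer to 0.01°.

15.94°

Snell's law: sin θ₂ = (V₂/V₁)·sin θ₁ = (1.63/2.86)·sin 28.8° = 0.2746.
θ₂ = sin⁻¹(0.2746) = 15.94° (from vertical).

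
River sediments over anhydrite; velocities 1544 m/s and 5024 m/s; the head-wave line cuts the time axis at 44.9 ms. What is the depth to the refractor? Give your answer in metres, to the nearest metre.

36 m

θ_c = arcsin(1544/5024) = 17.90°; cos θ_c = 0.9516.
tᵢ = 2h cos θ_c/V₁ ⇒ h = tᵢ·V₁/(2 cos θ_c) = 0.0449·1544/(2·0.9516) = 36.43 m.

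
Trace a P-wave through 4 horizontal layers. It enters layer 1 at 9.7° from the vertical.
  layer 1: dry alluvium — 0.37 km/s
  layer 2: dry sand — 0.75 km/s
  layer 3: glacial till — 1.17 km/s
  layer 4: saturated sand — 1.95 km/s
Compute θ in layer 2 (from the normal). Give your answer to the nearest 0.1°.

20.0°

Snell's law across each interface conserves sin θ / V, so sin θ_2 = V_2·sin θ₁/V₁.
sin θ_2 = 0.75 × sin 9.7° / 0.37 = 0.3415.
θ_2 = arcsin 0.3415 = 19.97°.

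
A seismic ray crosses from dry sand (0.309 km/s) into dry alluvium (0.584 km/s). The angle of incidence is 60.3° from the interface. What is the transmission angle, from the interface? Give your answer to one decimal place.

Convert to the normal: θ₁ = 90° − 60.3° = 29.7°.
sin θ₁/V₁ = sin θ₂/V₂ ⇒ sin θ₂ = 0.584·sin 29.7°/0.309 = 0.584·0.4955/0.309 = 0.9364.
θ₂ = sin⁻¹(0.9364) = 69.46° (from vertical).
From the interface: 90° − 69.46° = 20.54°.

20.5°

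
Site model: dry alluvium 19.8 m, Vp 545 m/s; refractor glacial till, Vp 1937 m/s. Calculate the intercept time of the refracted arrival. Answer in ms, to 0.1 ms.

tᵢ = 2h·√(V₂²−V₁²)/(V₁V₂).
√(V₂²−V₁²) = √(1937²−545²) = 1858.7 m/s.
tᵢ = 2·19.8·1858.7/(545·1937) = 0.06973 s.

69.7 ms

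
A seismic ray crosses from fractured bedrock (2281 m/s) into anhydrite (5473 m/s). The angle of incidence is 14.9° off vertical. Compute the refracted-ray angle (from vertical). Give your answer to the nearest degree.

38°

Snell's law: sin θ₂ = (V₂/V₁)·sin θ₁ = (5473/2281)·sin 14.9° = 0.6170.
θ₂ = arcsin 0.6170 = 38.09° from the normal.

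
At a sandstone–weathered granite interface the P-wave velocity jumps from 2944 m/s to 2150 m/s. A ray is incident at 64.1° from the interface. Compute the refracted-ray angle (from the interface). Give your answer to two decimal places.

71.40°

Angle from the normal: 90° − 64.1° = 25.9°.
Snell's law: sin θ₂ = (V₂/V₁)·sin θ₁ = (2150/2944)·sin 25.9° = 0.3190.
θ₂ = arcsin 0.3190 = 18.60° from the normal.
From the interface: 90° − 18.60° = 71.40°.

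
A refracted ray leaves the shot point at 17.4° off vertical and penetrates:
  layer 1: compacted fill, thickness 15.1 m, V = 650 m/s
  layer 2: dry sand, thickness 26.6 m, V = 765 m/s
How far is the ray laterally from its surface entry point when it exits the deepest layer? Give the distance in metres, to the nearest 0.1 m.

14.7 m

Apply Snell's law at each interface; in layer i the horizontal offset is hᵢ·tan θᵢ.
Layer 1: θ = 17.40°; offset = 15.1·tan 17.40° = 4.732 m.
Layer 2: sin θ = 765·sin 17.4°/650 = 0.3519, θ = 20.61°; offset = 26.6·tan 20.61° = 10.002 m.
Σ offsets = 14.734 m.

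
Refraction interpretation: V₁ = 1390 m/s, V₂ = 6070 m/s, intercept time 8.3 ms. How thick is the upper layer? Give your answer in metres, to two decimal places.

θ_c = arcsin(1390/6070) = 13.24°; cos θ_c = 0.9734.
tᵢ = 2h cos θ_c/V₁ ⇒ h = tᵢ·V₁/(2 cos θ_c) = 0.0083·1390/(2·0.9734) = 5.93 m.

5.93 m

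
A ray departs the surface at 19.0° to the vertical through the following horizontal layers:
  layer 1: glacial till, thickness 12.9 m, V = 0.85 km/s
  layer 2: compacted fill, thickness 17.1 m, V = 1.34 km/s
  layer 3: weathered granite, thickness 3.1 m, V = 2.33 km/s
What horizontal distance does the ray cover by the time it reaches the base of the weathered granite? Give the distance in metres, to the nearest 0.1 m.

Apply Snell's law at each interface; in layer i the horizontal offset is hᵢ·tan θᵢ.
Layer 1: θ = 19.00°; offset = 12.9·tan 19.00° = 4.442 m.
Layer 2: sin θ = 1.34·sin 19.0°/0.85 = 0.5132, θ = 30.88°; offset = 17.1·tan 30.88° = 10.226 m.
Layer 3: sin θ = 2.33·sin 19.0°/0.85 = 0.8924, θ = 63.18°; offset = 3.1·tan 63.18° = 6.132 m.
Total horizontal offset = 20.800 m.

20.8 m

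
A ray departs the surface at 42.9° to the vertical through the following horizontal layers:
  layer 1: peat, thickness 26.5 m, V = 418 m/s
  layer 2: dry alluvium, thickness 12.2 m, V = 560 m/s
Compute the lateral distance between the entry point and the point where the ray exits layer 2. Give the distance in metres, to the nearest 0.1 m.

Ray parameter p = sin 42.9° / 418 m/s = 1.6285e-03 s/m.
Layer 1: θ = 42.90°; offset = 26.5·tan 42.90° = 24.625 m.
Layer 2: sin θ = p·560 = 0.9120 → θ = 65.78°; offset = 12.2·tan 65.78° = 27.120 m.
Σ offsets = 51.745 m.

51.7 m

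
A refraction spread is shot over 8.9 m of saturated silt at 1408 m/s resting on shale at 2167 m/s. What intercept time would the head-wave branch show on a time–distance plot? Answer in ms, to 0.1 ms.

θ_c = arcsin(V₁/V₂) = arcsin(1408/2167) = 40.52°; cos θ_c = 0.7602.
tᵢ = 2h·cos θ_c / V₁ = 2·8.9·0.7602 / 1408 = 0.00961 s.

9.6 ms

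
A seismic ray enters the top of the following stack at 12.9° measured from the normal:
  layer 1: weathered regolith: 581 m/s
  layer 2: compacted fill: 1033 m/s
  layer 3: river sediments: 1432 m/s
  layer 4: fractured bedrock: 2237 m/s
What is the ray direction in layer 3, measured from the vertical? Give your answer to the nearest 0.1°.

Ray parameter p = sin 12.9° / 581 = 3.8425e-04 s/m.
sin θ_3 = p·V_3 = 3.8425e-04 × 1432 = 0.5502.
θ_3 = arcsin 0.5502 = 33.38°.

33.4°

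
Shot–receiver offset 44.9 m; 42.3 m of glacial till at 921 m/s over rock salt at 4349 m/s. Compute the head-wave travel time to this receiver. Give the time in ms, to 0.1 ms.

100.1 ms

t = x/V₂ + 2h·√(V₂²−V₁²)/(V₁V₂).
√(V₂²−V₁²) = √(4349²−921²) = 4250.4 m/s; delay term = 2·42.3·4250.4/(921·4349) = 0.08977 s.
t = 44.9/4349 + 0.08977 = 0.10010 s.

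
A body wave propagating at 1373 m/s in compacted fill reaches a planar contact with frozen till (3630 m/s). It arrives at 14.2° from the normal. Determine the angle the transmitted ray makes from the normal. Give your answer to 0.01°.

40.43°

sin θ₁/V₁ = sin θ₂/V₂ ⇒ sin θ₂ = 3630·sin 14.2°/1373 = 3630·0.2453/1373 = 0.6486.
θ₂ = sin⁻¹(0.6486) = 40.43° (from vertical).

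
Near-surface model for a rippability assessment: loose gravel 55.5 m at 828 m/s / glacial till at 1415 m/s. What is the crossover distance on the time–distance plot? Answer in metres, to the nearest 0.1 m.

x_cross = 2h·√((V₂+V₁)/(V₂−V₁)).
(V₂+V₁)/(V₂−V₁) = (1415+828)/(1415−828) = 3.8211; √ = 1.9548.
x_cross = 2·55.5·1.9548 = 216.98 m.

217.0 m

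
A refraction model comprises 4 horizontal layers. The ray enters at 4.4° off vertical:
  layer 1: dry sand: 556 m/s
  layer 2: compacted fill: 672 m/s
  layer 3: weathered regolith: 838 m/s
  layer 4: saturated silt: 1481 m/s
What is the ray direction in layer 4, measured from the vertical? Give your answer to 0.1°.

Ray parameter p = sin 4.4° / 556 = 1.3798e-04 s/m.
sin θ_4 = p·V_4 = 1.3798e-04 × 1481 = 0.2044.
θ_4 = 11.79° from the vertical.

11.8°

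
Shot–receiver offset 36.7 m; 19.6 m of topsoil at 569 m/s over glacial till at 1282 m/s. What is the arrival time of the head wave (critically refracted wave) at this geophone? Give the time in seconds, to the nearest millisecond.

θ_c = arcsin(V₁/V₂) = arcsin(569/1282) = 26.35°, cos θ_c = 0.8961.
Intercept time tᵢ = 2h cos θ_c / V₁ = 2·19.6·0.8961/569 = 0.06174 s.
t = x/V₂ + tᵢ = 36.7/1282 + 0.06174 = 0.09036 s.

0.090 s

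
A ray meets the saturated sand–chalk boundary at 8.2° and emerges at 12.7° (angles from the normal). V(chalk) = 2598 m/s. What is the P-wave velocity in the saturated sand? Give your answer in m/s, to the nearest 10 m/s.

1690 m/s

sin 8.2° = 0.1426; sin 12.7° = 0.2198.
V₁ = V₂·(sin θ₁/sin θ₂) = 2598·(0.1426/0.2198) = 1685.50 m/s.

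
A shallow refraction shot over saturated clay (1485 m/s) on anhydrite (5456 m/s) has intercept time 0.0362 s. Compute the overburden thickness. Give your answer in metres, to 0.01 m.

27.93 m

h = tᵢ·V₁·V₂ / (2·√(V₂²−V₁²)).
√(V₂²−V₁²) = √(5456² − 1485²) = 5250.0 m/s.
h = 0.0362 s × 1485 × 5456 / (2 × 5250.0) = 27.93 m.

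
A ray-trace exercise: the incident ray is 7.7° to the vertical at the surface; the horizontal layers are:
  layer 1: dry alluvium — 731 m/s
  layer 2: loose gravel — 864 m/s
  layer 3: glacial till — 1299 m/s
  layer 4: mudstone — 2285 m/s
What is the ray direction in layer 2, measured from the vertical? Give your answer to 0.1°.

Ray parameter p = sin 7.7° / 731 = 1.8329e-04 s/m.
sin θ_2 = p·V_2 = 1.8329e-04 × 864 = 0.1584.
θ_2 = 9.11° from the vertical.

9.1°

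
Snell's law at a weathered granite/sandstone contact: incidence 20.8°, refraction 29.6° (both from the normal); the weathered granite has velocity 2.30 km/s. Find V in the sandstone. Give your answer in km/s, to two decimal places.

sin 20.8° = 0.3551; sin 29.6° = 0.4939.
V₂ = V₁·(sin θ₂/sin θ₁) = 2.30·(0.4939/0.3551) = 3.20 km/s.

3.20 km/s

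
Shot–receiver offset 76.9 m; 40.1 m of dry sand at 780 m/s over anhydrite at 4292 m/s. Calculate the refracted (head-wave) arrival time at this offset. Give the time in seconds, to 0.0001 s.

0.1190 s

t = x/V₂ + 2h·√(V₂²−V₁²)/(V₁V₂).
√(V₂²−V₁²) = √(4292²−780²) = 4220.5 m/s; delay term = 2·40.1·4220.5/(780·4292) = 0.10111 s.
t = 76.9/4292 + 0.10111 = 0.11903 s.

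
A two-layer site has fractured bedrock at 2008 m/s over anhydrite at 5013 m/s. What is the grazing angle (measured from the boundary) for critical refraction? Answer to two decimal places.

66.39°

At critical incidence the refracted ray runs along the interface (θ₂ = 90°), so sin θ_c = V₁/V₂.
θ_c = arcsin(2008/5013) = arcsin 0.4006 = 23.61°.
Measured from the interface: 90° − 23.61° = 66.39°.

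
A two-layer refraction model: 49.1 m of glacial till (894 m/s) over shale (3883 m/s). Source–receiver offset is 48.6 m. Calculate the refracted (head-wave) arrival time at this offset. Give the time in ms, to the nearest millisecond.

θ_c = arcsin(V₁/V₂) = arcsin(894/3883) = 13.31°, cos θ_c = 0.9731.
Intercept time tᵢ = 2h cos θ_c / V₁ = 2·49.1·0.9731/894 = 0.10689 s.
t = x/V₂ + tᵢ = 48.6/3883 + 0.10689 = 0.11941 s.

119 ms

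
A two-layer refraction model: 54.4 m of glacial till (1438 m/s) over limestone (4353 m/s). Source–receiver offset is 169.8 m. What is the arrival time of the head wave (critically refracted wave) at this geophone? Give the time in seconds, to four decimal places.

0.1104 s

t = x/V₂ + 2h·√(V₂²−V₁²)/(V₁V₂).
√(V₂²−V₁²) = √(4353²−1438²) = 4108.6 m/s; delay term = 2·54.4·4108.6/(1438·4353) = 0.07141 s.
t = 169.8/4353 + 0.07141 = 0.11042 s.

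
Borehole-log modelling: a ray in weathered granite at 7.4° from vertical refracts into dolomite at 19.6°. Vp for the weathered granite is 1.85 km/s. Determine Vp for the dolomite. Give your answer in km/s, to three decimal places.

Snell's law: sin 7.4°/V₁ = sin 19.6°/V₂.
V₂ = V₁·sin 19.6°/sin 7.4° = 1.85 × 2.6045 = 4.818 km/s.

4.818 km/s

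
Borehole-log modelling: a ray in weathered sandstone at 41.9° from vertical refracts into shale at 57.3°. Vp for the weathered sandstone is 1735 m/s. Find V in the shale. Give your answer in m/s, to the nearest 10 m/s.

Snell's law: sin 41.9°/V₁ = sin 57.3°/V₂.
V₂ = V₁·sin 57.3°/sin 41.9° = 1735 × 1.2601 = 2186.21 m/s.

2190 m/s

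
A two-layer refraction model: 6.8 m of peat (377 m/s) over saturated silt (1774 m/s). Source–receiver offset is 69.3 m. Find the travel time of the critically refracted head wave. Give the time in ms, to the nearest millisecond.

74 ms

θ_c = arcsin(V₁/V₂) = arcsin(377/1774) = 12.27°, cos θ_c = 0.9772.
Intercept time tᵢ = 2h cos θ_c / V₁ = 2·6.8·0.9772/377 = 0.03525 s.
t = x/V₂ + tᵢ = 69.3/1774 + 0.03525 = 0.07431 s.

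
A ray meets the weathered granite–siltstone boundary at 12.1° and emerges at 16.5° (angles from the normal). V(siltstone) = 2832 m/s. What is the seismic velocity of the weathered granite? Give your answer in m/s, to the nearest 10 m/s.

2090 m/s

Snell's law: sin 12.1°/V₁ = sin 16.5°/V₂.
V₁ = V₂·sin 12.1°/sin 16.5° = 2832 × 0.7381 = 2090.17 m/s.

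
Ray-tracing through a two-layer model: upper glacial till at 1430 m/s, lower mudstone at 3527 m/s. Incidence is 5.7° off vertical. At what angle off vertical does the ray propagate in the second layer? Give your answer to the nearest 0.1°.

sin θ₁/V₁ = sin θ₂/V₂ ⇒ sin θ₂ = 3527·sin 5.7°/1430 = 3527·0.0993/1430 = 0.2450.
θ₂ = sin⁻¹(0.2450) = 14.18° (from vertical).

14.2°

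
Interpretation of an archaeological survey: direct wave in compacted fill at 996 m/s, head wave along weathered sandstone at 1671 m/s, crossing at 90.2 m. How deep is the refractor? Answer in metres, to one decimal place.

22.7 m

h = (x_cross/2)·√((V₂−V₁)/(V₂+V₁)).
(V₂−V₁)/(V₂+V₁) = (1671−996)/(1671+996) = 0.2531; √ = 0.5031.
h = (90.2/2)·0.5031 = 22.69 m.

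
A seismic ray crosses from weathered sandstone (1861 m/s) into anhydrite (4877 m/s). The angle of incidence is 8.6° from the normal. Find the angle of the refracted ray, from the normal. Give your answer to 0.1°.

23.1°

Snell's law: sin θ₂ = (V₂/V₁)·sin θ₁ = (4877/1861)·sin 8.6° = 0.3919.
θ₂ = arcsin 0.3919 = 23.07° from the normal.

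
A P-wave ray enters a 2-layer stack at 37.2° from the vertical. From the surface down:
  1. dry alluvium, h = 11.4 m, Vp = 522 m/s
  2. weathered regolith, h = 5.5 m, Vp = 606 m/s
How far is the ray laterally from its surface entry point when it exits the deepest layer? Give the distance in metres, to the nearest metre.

Ray parameter p = sin 37.2° / 522 m/s = 1.1582e-03 s/m.
Layer 1: θ = 37.20°; offset = 11.4·tan 37.20° = 8.653 m.
Layer 2: sin θ = p·606 = 0.7019 → θ = 44.58°; offset = 5.5·tan 44.58° = 5.420 m.
Summing the layer offsets gives 14.073 m.

14 m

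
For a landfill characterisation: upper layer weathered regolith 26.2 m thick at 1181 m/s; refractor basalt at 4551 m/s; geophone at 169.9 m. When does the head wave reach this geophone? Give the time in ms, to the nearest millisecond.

80 ms

t = x/V₂ + 2h·√(V₂²−V₁²)/(V₁V₂).
√(V₂²−V₁²) = √(4551²−1181²) = 4395.1 m/s; delay term = 2·26.2·4395.1/(1181·4551) = 0.04285 s.
t = 169.9/4551 + 0.04285 = 0.08018 s.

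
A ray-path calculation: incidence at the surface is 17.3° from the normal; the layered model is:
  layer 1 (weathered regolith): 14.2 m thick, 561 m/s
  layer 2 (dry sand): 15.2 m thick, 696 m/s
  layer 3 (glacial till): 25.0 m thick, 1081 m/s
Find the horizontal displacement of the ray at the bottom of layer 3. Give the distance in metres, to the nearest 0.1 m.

Ray parameter p = sin 17.3° / 561 m/s = 5.3008e-04 s/m.
Layer 1: θ = 17.30°; offset = 14.2·tan 17.30° = 4.423 m.
Layer 2: sin θ = p·696 = 0.3689 → θ = 21.65°; offset = 15.2·tan 21.65° = 6.033 m.
Layer 3: sin θ = p·1081 = 0.5730 → θ = 34.96°; offset = 25.0·tan 34.96° = 17.480 m.
Σ offsets = 27.936 m.

27.9 m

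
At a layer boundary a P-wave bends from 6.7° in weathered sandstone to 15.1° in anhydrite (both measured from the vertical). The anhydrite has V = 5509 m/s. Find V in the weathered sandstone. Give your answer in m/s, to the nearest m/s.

Snell's law: sin 6.7°/V₁ = sin 15.1°/V₂.
V₁ = V₂·sin 6.7°/sin 15.1° = 5509 × 0.4479 = 2467.29 m/s.

2467 m/s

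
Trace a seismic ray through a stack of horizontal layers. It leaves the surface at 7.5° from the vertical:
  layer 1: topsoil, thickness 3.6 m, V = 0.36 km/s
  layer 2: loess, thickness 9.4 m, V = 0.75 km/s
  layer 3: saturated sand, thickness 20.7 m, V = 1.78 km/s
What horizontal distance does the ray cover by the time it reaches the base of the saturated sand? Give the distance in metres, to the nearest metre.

Ray parameter p = sin 7.5° / 0.36 km/s = 3.6257e-01 s/km.
Layer 1: θ = 7.50°; offset = 3.6·tan 7.50° = 0.474 m.
Layer 2: sin θ = p·0.75 = 0.2719 → θ = 15.78°; offset = 9.4·tan 15.78° = 2.656 m.
Layer 3: sin θ = p·1.78 = 0.6454 → θ = 40.19°; offset = 20.7·tan 40.19° = 17.489 m.
Σ offsets = 20.619 m.

21 m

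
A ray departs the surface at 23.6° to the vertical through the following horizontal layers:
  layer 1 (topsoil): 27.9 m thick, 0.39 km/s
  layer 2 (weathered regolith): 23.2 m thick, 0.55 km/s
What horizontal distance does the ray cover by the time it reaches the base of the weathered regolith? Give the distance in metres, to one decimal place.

28.1 m

p = sin θ₁/V₁ = sin 23.6°/0.39 = 1.0265e+00 s/km is conserved through the stack.
Layer 1: θ = 23.60°; offset = 27.9·tan 23.60° = 12.189 m.
Layer 2: sin θ = p·0.55 = 0.5646 → θ = 34.37°; offset = 23.2·tan 34.37° = 15.870 m.
Σ offsets = 28.059 m.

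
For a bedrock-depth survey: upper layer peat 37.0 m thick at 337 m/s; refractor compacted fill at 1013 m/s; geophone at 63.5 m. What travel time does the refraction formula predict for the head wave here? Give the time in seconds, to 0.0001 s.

0.2698 s

t = x/V₂ + 2h·√(V₂²−V₁²)/(V₁V₂).
√(V₂²−V₁²) = √(1013²−337²) = 955.3 m/s; delay term = 2·37.0·955.3/(337·1013) = 0.20708 s.
t = 63.5/1013 + 0.20708 = 0.26976 s.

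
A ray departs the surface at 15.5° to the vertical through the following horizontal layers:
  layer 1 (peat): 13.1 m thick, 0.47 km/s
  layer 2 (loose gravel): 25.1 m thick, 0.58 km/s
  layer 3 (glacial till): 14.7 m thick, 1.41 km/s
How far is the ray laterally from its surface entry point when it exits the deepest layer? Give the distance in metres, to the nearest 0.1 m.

32.1 m

Ray parameter p = sin 15.5° / 0.47 km/s = 5.6859e-01 s/km.
Layer 1: θ = 15.50°; offset = 13.1·tan 15.50° = 3.633 m.
Layer 2: sin θ = p·0.58 = 0.3298 → θ = 19.26°; offset = 25.1·tan 19.26° = 8.768 m.
Layer 3: sin θ = p·1.41 = 0.8017 → θ = 53.29°; offset = 14.7·tan 53.29° = 19.717 m.
Σ offsets = 32.118 m.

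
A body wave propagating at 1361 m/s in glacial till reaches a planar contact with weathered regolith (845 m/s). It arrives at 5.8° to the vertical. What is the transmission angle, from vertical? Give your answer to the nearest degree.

4°

sin θ₁/V₁ = sin θ₂/V₂ ⇒ sin θ₂ = 845·sin 5.8°/1361 = 845·0.1011/1361 = 0.0627.
θ₂ = sin⁻¹(0.0627) = 3.60° (from vertical).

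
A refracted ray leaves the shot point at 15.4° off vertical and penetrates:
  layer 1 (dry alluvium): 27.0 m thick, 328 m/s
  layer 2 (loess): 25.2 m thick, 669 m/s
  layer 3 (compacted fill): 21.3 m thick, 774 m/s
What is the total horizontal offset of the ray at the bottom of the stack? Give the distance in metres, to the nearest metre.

41 m

Apply Snell's law at each interface; in layer i the horizontal offset is hᵢ·tan θᵢ.
Layer 1: θ = 15.40°; offset = 27.0·tan 15.40° = 7.437 m.
Layer 2: sin θ = 669·sin 15.4°/328 = 0.5416, θ = 32.80°; offset = 25.2·tan 32.80° = 16.237 m.
Layer 3: sin θ = 774·sin 15.4°/328 = 0.6266, θ = 38.80°; offset = 21.3·tan 38.80° = 17.128 m.
Total horizontal offset = 40.802 m.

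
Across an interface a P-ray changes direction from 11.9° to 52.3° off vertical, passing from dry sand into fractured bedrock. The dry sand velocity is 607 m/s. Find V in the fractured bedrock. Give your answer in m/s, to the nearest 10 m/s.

2330 m/s

Snell's law: sin 11.9°/V₁ = sin 52.3°/V₂.
V₂ = V₁·sin 52.3°/sin 11.9° = 607 × 3.8371 = 2329.11 m/s.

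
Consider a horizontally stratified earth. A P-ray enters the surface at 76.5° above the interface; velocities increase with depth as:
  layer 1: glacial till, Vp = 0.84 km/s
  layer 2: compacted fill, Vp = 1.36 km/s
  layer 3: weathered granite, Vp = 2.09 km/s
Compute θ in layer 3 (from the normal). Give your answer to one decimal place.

From the normal: θ₁ = 90° − 76.5° = 13.5°.
Ray parameter p = sin 13.5° / 0.84 = 2.7791e-01 s/km.
sin θ_3 = p·V_3 = 2.7791e-01 × 2.09 = 0.5808.
θ_3 = 35.51° from the vertical.

35.5°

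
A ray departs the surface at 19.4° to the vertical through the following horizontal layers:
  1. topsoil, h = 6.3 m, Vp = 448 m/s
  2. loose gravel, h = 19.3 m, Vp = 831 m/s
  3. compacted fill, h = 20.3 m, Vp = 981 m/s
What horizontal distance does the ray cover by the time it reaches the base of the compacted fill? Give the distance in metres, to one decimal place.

38.8 m

Apply Snell's law at each interface; in layer i the horizontal offset is hᵢ·tan θᵢ.
Layer 1: θ = 19.40°; offset = 6.3·tan 19.40° = 2.219 m.
Layer 2: sin θ = 831·sin 19.4°/448 = 0.6161, θ = 38.03°; offset = 19.3·tan 38.03° = 15.097 m.
Layer 3: sin θ = 981·sin 19.4°/448 = 0.7273, θ = 46.66°; offset = 20.3·tan 46.66° = 21.515 m.
Summing the layer offsets gives 38.831 m.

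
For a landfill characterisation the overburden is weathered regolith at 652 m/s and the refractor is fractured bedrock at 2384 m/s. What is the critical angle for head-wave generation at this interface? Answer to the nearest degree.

Critical incidence: sin θ_c = V₁/V₂ = 652/2384 = 0.2735.
θ_c = arcsin 0.2735 = 15.87°.

16°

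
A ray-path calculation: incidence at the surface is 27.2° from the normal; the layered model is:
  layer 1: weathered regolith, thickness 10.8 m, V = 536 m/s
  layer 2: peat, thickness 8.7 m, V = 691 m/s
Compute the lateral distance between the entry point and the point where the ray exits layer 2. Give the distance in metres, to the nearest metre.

12 m

p = sin θ₁/V₁ = sin 27.2°/536 = 8.5279e-04 s/m is conserved through the stack.
Layer 1: θ = 27.20°; offset = 10.8·tan 27.20° = 5.550 m.
Layer 2: sin θ = p·691 = 0.5893 → θ = 36.11°; offset = 8.7·tan 36.11° = 6.346 m.
Summing the layer offsets gives 11.896 m.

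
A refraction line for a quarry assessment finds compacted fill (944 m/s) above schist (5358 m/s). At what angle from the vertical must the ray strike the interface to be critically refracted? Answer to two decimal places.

10.15°

Critical incidence: sin θ_c = V₁/V₂ = 944/5358 = 0.1762.
θ_c = arcsin 0.1762 = 10.15°.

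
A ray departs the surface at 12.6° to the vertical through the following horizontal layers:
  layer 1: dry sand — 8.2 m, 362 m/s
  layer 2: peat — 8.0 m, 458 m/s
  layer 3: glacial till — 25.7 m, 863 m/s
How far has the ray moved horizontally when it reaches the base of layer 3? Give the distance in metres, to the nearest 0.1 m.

Ray parameter p = sin 12.6° / 362 m/s = 6.0261e-04 s/m.
Layer 1: θ = 12.60°; offset = 8.2·tan 12.60° = 1.833 m.
Layer 2: sin θ = p·458 = 0.2760 → θ = 16.02°; offset = 8.0·tan 16.02° = 2.297 m.
Layer 3: sin θ = p·863 = 0.5200 → θ = 31.34°; offset = 25.7·tan 31.34° = 15.648 m.
Summing the layer offsets gives 19.778 m.

19.8 m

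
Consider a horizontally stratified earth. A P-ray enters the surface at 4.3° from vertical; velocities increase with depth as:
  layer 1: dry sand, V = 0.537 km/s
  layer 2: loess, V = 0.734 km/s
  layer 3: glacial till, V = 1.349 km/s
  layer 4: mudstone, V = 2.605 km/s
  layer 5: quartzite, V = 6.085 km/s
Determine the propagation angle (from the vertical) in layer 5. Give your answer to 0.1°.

Snell's law across each interface conserves sin θ / V, so sin θ_5 = V_5·sin θ₁/V₁.
sin θ_5 = 6.085 × sin 4.3° / 0.537 = 0.8496.
θ_5 = arcsin 0.8496 = 58.17°.

58.2°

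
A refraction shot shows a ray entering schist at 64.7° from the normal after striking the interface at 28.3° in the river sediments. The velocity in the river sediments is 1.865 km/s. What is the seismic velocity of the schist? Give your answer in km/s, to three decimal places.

3.557 km/s

Snell's law: sin 28.3°/V₁ = sin 64.7°/V₂.
V₂ = V₁·sin 64.7°/sin 28.3° = 1.865 × 1.9070 = 3.557 km/s.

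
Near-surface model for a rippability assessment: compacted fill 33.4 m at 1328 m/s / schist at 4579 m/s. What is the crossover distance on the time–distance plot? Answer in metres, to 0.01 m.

x_cross = 2h·√((V₂+V₁)/(V₂−V₁)).
(V₂+V₁)/(V₂−V₁) = (4579+1328)/(4579−1328) = 1.8170; √ = 1.3480.
x_cross = 2·33.4·1.3480 = 90.04 m.

90.04 m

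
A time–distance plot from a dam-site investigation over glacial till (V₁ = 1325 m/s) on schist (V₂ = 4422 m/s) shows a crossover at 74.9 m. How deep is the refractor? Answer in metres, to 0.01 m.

27.49 m

x_cross = 2h·√((V₂+V₁)/(V₂−V₁)) → h = x_cross / (2·√((V₂+V₁)/(V₂−V₁))).
√((V₂+V₁)/(V₂−V₁)) = √((4422+1325)/(4422−1325)) = 1.3622.
h = 74.9 / (2·1.3622) = 27.49 m.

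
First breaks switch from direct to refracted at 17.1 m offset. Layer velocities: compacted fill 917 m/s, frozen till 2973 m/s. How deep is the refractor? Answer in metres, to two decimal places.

6.22 m

x_cross = 2h·√((V₂+V₁)/(V₂−V₁)) → h = x_cross / (2·√((V₂+V₁)/(V₂−V₁))).
√((V₂+V₁)/(V₂−V₁)) = √((2973+917)/(2973−917)) = 1.3755.
h = 17.1 / (2·1.3755) = 6.22 m.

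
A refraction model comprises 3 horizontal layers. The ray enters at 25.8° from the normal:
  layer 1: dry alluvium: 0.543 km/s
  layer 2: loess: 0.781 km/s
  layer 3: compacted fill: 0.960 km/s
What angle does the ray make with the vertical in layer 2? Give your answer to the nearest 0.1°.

38.8°

Snell's law across each interface conserves sin θ / V, so sin θ_2 = V_2·sin θ₁/V₁.
sin θ_2 = 0.781 × sin 25.8° / 0.543 = 0.6260.
θ_2 = 38.76° from the vertical.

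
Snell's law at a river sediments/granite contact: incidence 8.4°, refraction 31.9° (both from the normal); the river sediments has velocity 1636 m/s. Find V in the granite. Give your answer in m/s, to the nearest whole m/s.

sin 8.4° = 0.1461; sin 31.9° = 0.5284.
V₂ = V₁·(sin θ₂/sin θ₁) = 1636·(0.5284/0.1461) = 5918.04 m/s.

5918 m/s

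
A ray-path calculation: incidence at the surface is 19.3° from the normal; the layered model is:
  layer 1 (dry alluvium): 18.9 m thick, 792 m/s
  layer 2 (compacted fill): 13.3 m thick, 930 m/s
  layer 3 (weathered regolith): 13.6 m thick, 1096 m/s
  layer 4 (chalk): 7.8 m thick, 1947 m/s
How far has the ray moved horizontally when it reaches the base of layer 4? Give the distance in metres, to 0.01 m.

30.09 m

Apply Snell's law at each interface; in layer i the horizontal offset is hᵢ·tan θᵢ.
Layer 1: θ = 19.30°; offset = 18.9·tan 19.30° = 6.6187 m.
Layer 2: sin θ = 930·sin 19.3°/792 = 0.3881, θ = 22.84°; offset = 13.3·tan 22.84° = 5.6008 m.
Layer 3: sin θ = 1096·sin 19.3°/792 = 0.4574, θ = 27.22°; offset = 13.6·tan 27.22° = 6.9949 m.
Layer 4: sin θ = 1947·sin 19.3°/792 = 0.8125, θ = 54.34°; offset = 7.8·tan 54.34° = 10.8718 m.
Σ offsets = 30.0862 m.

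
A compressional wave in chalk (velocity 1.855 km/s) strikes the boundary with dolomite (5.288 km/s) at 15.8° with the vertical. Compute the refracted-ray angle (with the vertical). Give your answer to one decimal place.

sin θ₁/V₁ = sin θ₂/V₂ ⇒ sin θ₂ = 5.288·sin 15.8°/1.855 = 5.288·0.2723/1.855 = 0.7762.
θ₂ = arcsin 0.7762 = 50.91° from the normal.

50.9°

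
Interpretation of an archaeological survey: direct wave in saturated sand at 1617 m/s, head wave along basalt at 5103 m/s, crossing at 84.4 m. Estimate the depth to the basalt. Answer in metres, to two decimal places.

30.39 m

h = (x_cross/2)·√((V₂−V₁)/(V₂+V₁)).
(V₂−V₁)/(V₂+V₁) = (5103−1617)/(5103+1617) = 0.5188; √ = 0.7202.
h = (84.4/2)·0.7202 = 30.39 m.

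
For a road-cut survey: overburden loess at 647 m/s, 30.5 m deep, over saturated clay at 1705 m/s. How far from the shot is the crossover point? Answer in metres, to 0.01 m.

90.95 m

x_cross = 2h·√((V₂+V₁)/(V₂−V₁)).
(V₂+V₁)/(V₂−V₁) = (1705+647)/(1705−647) = 2.2231; √ = 1.4910.
x_cross = 2·30.5·1.4910 = 90.95 m.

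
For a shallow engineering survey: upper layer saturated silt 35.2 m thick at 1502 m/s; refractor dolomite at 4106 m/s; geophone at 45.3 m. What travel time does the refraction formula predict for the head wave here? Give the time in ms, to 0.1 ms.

t = x/V₂ + 2h·√(V₂²−V₁²)/(V₁V₂).
√(V₂²−V₁²) = √(4106²−1502²) = 3821.4 m/s; delay term = 2·35.2·3821.4/(1502·4106) = 0.04362 s.
t = 45.3/4106 + 0.04362 = 0.05465 s.

54.7 ms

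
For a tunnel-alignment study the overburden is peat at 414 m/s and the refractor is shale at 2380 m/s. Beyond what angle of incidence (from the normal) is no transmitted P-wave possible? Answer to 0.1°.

10.0°

Critical incidence: sin θ_c = V₁/V₂ = 414/2380 = 0.1739.
θ_c = arcsin 0.1739 = 10.02°.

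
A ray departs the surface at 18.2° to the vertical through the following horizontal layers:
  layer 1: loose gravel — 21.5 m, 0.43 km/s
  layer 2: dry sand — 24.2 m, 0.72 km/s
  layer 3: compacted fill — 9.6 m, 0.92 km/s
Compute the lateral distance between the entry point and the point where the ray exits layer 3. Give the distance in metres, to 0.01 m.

30.54 m

Apply Snell's law at each interface; in layer i the horizontal offset is hᵢ·tan θᵢ.
Layer 1: θ = 18.20°; offset = 21.5·tan 18.20° = 7.0688 m.
Layer 2: sin θ = 0.72·sin 18.2°/0.43 = 0.5230, θ = 31.53°; offset = 24.2·tan 31.53° = 14.8486 m.
Layer 3: sin θ = 0.92·sin 18.2°/0.43 = 0.6683, θ = 41.93°; offset = 9.6·tan 41.93° = 8.6233 m.
Summing the layer offsets gives 30.5407 m.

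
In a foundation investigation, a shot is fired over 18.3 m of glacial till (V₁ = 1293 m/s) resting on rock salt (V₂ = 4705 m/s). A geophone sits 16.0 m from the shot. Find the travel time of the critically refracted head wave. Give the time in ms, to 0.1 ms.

t = x/V₂ + 2h·√(V₂²−V₁²)/(V₁V₂).
√(V₂²−V₁²) = √(4705²−1293²) = 4523.8 m/s; delay term = 2·18.3·4523.8/(1293·4705) = 0.02722 s.
t = 16.0/4705 + 0.02722 = 0.03062 s.

30.6 ms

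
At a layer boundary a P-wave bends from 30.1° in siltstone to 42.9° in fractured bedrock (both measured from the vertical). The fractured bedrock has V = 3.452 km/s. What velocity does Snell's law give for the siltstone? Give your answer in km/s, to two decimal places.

Snell's law: sin 30.1°/V₁ = sin 42.9°/V₂.
V₁ = V₂·sin 30.1°/sin 42.9° = 3.452 × 0.7367 = 2.54 km/s.

2.54 km/s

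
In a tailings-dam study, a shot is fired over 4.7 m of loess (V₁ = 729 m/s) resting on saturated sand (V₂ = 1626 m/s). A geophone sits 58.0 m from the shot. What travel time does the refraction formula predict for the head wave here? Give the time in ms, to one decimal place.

θ_c = arcsin(V₁/V₂) = arcsin(729/1626) = 26.64°, cos θ_c = 0.8939.
Intercept time tᵢ = 2h cos θ_c / V₁ = 2·4.7·0.8939/729 = 0.01153 s.
t = x/V₂ + tᵢ = 58.0/1626 + 0.01153 = 0.04720 s.

47.2 ms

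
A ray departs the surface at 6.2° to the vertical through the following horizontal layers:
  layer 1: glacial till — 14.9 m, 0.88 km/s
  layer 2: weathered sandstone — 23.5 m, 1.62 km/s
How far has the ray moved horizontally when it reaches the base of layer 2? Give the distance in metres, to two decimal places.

Apply Snell's law at each interface; in layer i the horizontal offset is hᵢ·tan θᵢ.
Layer 1: θ = 6.20°; offset = 14.9·tan 6.20° = 1.6187 m.
Layer 2: sin θ = 1.62·sin 6.2°/0.88 = 0.1988, θ = 11.47°; offset = 23.5·tan 11.47° = 4.7674 m.
Σ offsets = 6.3860 m.

6.39 m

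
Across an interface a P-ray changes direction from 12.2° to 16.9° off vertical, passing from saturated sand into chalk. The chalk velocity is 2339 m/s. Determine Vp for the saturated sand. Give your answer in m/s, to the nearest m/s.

1700 m/s

sin 12.2° = 0.2113; sin 16.9° = 0.2907.
V₁ = V₂·(sin θ₁/sin θ₂) = 2339·(0.2113/0.2907) = 1700.33 m/s.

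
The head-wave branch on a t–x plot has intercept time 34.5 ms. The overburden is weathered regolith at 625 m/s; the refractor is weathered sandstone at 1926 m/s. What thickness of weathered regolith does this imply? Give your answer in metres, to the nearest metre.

θ_c = arcsin(625/1926) = 18.94°; cos θ_c = 0.9459.
tᵢ = 2h cos θ_c/V₁ ⇒ h = tᵢ·V₁/(2 cos θ_c) = 0.0345·625/(2·0.9459) = 11.40 m.

11 m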